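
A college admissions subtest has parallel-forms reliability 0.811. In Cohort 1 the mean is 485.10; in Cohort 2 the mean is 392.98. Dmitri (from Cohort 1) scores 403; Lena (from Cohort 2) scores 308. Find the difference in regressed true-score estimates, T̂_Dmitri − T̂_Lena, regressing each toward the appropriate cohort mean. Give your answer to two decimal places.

94.46

T̂_Dmitri = 0.811(403) + 0.189(485.10) = 418.5169
T̂_Lena = 0.811(308) + 0.189(392.98) = 324.0612
Difference = 418.5169 − 324.0612 = 94.4557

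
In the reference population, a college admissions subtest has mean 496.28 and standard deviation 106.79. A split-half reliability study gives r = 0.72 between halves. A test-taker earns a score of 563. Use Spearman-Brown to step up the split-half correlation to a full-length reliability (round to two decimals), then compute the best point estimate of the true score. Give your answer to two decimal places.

552.32

Spearman-Brown: ρ = 2r/(1 + r) = 2(0.72)/(1 + 0.72) = 1.440/1.72 = 0.8372 → 0.84
T̂ = ρX + (1 − ρ)μ
  = 0.84 × 563 + 0.16 × 496.28
  = 472.92 + 79.4048
  = 552.325
  ≈ 552.32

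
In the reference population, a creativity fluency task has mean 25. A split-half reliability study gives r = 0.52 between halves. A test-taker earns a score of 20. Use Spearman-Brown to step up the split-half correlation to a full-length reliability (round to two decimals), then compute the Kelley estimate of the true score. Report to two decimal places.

21.60

Spearman-Brown: ρ = 2r/(1 + r) = 2(0.52)/(1 + 0.52) = 1.040/1.52 = 0.6842 → 0.68
T̂ = 0.68(20) + 0.32(25) = 13.60 + 8.00 = 21.600 → 21.60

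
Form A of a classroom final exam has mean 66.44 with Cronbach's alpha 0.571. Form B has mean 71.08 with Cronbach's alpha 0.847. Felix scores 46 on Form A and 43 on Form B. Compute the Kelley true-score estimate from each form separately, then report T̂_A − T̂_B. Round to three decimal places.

T̂_A = 0.571(46) + 0.429(66.44) = 54.76876
T̂_B = 0.847(43) + 0.153(71.08) = 47.29624
T̂_A − T̂_B = 7.47252

7.473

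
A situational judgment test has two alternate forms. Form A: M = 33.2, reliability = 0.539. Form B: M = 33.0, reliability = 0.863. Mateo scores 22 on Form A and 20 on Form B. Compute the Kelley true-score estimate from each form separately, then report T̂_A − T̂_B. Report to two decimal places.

T̂_A = 0.539(22) + 0.461(33.2) = 27.1632
T̂_B = 0.863(20) + 0.137(33.0) = 21.7810
T̂_A − T̂_B = 5.3822

5.38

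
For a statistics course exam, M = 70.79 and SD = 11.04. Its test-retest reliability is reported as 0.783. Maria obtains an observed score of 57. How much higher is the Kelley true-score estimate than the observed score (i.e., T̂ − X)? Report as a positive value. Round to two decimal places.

Regress the observed score toward the mean by the unreliability: T̂ = 0.783·57 + 0.217·70.79 = 44.631 + 15.36143 = 59.9924.
T̂ − X = 59.992 − 57 = 2.992 → 2.99

2.99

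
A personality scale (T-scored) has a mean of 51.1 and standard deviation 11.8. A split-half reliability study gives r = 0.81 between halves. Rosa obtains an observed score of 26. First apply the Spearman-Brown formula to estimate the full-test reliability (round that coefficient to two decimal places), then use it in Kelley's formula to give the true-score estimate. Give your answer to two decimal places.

Spearman-Brown: ρ = 2r/(1 + r) = 2(0.81)/(1 + 0.81) = 1.620/1.81 = 0.8950 → 0.90
Kelley's formula gives T̂ = 0.90·26 + 0.10·51.1 = 23.40 + 5.110 = 28.510.

28.51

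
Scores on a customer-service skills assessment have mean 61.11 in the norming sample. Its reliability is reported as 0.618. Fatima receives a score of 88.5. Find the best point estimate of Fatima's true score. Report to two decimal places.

78.04

Kelley's formula gives T̂ = 0.618·88.5 + 0.382·61.11 = 54.6930 + 23.34402 = 78.037.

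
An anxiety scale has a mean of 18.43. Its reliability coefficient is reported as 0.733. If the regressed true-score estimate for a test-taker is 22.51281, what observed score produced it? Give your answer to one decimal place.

24.0

T̂ = ρX + (1 − ρ)μ  ⇒  X = (T̂ − (1 − ρ)μ) / ρ
X = (22.51281 − 0.267 × 18.43) / 0.733 = (22.51281 − 4.92081) / 0.733 = 17.59200 / 0.733 = 24.000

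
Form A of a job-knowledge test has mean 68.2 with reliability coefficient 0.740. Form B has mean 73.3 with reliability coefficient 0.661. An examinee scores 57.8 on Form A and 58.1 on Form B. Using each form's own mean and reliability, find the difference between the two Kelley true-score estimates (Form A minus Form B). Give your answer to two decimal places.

-2.75

T̂_A = 0.740(57.8) + 0.260(68.2) = 60.5040
T̂_B = 0.661(58.1) + 0.339(73.3) = 63.2528
T̂_A − T̂_B = -2.7488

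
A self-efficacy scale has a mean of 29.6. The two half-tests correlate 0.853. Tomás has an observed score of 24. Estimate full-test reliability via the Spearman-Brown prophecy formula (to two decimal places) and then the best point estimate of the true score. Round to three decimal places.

24.448

Spearman-Brown: ρ = 2r/(1 + r) = 2(0.853)/(1 + 0.853) = 1.7060/1.853 = 0.9207 → 0.92
T̂ = ρX + (1 − ρ)μ
  = 0.92 × 24 + 0.08 × 29.6
  = 22.08 + 2.368
  = 24.4480
  ≈ 24.448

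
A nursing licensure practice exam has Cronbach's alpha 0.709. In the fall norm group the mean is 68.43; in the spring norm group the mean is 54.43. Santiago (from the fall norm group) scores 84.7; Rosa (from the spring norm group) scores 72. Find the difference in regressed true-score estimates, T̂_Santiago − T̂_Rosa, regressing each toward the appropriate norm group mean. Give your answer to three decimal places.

T̂_Santiago = 0.709(84.7) + 0.291(68.43) = 79.96543
T̂_Rosa = 0.709(72) + 0.291(54.43) = 66.88713
Difference = 79.96543 − 66.88713 = 13.07830

13.078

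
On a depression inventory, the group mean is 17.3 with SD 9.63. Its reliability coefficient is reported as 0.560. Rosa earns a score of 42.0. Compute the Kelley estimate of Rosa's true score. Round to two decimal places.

Kelley's formula gives T̂ = 0.560·42.0 + 0.440·17.3 = 23.5200 + 7.6120 = 31.132.

31.13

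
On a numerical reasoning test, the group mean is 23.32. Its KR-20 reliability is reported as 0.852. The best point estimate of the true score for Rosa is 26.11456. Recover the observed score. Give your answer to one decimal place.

T̂ = ρX + (1 − ρ)μ  ⇒  X = (T̂ − (1 − ρ)μ) / ρ
X = (26.11456 − 0.148 × 23.32) / 0.852 = (26.11456 − 3.45136) / 0.852 = 22.66320 / 0.852 = 26.600

26.6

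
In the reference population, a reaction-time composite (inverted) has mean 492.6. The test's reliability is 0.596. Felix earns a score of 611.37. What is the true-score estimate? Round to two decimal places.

563.39

T̂ = ρX + (1 − ρ)μ
  = 0.596 × 611.37 + 0.404 × 492.6
  = 364.37652 + 199.0104
  = 563.387
  ≈ 563.39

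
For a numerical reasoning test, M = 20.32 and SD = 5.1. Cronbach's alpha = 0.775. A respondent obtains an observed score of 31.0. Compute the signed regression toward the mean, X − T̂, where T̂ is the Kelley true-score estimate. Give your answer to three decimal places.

T̂ = 0.775(31.0) + 0.225(20.32) = 24.0250 + 4.57200 = 28.59700 → 28.5970
X − T̂ = 31.0 − 28.5970 = 2.4030 → 2.403

2.403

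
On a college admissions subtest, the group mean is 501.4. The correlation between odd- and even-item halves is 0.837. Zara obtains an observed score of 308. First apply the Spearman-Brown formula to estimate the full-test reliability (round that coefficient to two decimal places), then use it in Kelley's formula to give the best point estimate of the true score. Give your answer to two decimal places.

325.41

Spearman-Brown: ρ = 2r/(1 + r) = 2(0.837)/(1 + 0.837) = 1.6740/1.837 = 0.9113 → 0.91
Regress the observed score toward the mean by the unreliability: T̂ = 0.91·308 + 0.09·501.4 = 280.28 + 45.126 = 325.406.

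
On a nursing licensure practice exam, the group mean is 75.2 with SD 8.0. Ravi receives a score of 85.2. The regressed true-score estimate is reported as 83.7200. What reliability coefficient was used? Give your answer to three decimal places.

T̂ = ρX + (1 − ρ)μ  ⇒  T̂ − μ = ρ(X − μ)
ρ = (T̂ − μ)/(X − μ) = (83.7200 − 75.2) / (85.2 − 75.2) = 8.5200 / 10.0 = 0.85200

0.852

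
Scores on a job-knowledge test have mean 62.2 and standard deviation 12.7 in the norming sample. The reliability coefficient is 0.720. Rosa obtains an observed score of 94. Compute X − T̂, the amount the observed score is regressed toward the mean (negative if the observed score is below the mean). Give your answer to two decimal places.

8.90

Weight the observed score by reliability and the mean by (1 − reliability): T̂ = 0.720·94 + 0.280·62.2 = 67.680 + 17.4160 = 85.0960.
X − T̂ = 94 − 85.096 = 8.904 → 8.90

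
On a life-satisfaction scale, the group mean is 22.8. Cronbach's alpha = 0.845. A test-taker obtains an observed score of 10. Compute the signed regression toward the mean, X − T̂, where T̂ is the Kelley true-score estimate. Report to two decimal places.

T̂ = ρX + (1 − ρ)μ
  = 0.845 × 10 + 0.155 × 22.8
  = 8.450 + 3.5340
  = 11.9840
  ≈ 11.984
X − T̂ = 10 − 11.984 = -1.984 → -1.98

-1.98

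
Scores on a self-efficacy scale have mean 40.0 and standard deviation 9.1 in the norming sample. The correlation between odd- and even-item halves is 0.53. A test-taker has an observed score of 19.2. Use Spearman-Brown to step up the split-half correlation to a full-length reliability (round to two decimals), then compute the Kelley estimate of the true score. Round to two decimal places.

Spearman-Brown: ρ = 2r/(1 + r) = 2(0.53)/(1 + 0.53) = 1.060/1.53 = 0.6928 → 0.69
Kelley's formula gives T̂ = 0.69·19.2 + 0.31·40.0 = 13.248 + 12.400 = 25.648.

25.65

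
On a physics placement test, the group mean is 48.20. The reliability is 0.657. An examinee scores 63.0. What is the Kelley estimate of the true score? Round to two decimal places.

57.92

T̂ = ρX + (1 − ρ)μ
  = 0.657 × 63.0 + 0.343 × 48.20
  = 41.3910 + 16.53260
  = 57.924
  ≈ 57.92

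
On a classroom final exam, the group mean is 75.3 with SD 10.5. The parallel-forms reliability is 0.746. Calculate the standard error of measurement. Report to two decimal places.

SEM = SD · √(1 − ρ) = 10.5 × √0.254 = 10.5 × 0.5040 = 5.292

5.29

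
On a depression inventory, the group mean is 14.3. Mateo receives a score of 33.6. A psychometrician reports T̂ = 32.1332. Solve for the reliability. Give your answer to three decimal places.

0.924

T̂ = ρX + (1 − ρ)μ  ⇒  T̂ − μ = ρ(X − μ)
ρ = (T̂ − μ)/(X − μ) = (32.1332 − 14.3) / (33.6 − 14.3) = 17.8332 / 19.3 = 0.92400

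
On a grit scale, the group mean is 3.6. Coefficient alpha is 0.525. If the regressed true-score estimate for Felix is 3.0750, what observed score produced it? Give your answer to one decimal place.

2.6

T̂ = ρX + (1 − ρ)μ  ⇒  X = (T̂ − (1 − ρ)μ) / ρ
X = (3.0750 − 0.475 × 3.6) / 0.525 = (3.0750 − 1.7100) / 0.525 = 1.3650 / 0.525 = 2.600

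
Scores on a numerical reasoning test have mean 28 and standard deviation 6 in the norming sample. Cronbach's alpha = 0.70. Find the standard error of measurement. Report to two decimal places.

3.29

SEM = SD · √(1 − ρ) = 6 × √0.30 = 6 × 0.5477 = 3.286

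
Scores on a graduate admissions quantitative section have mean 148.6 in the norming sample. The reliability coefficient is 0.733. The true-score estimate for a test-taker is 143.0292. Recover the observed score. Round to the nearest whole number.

141

T̂ = ρX + (1 − ρ)μ  ⇒  X = (T̂ − (1 − ρ)μ) / ρ
X = (143.0292 − 0.267 × 148.6) / 0.733 = (143.0292 − 39.6762) / 0.733 = 103.3530 / 0.733 = 141.00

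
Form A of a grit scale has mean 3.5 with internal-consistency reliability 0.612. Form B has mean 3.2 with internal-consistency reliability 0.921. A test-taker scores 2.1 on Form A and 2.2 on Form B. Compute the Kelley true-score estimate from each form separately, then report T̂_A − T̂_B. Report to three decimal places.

0.364

T̂_A = 0.612(2.1) + 0.388(3.5) = 2.64320
T̂_B = 0.921(2.2) + 0.079(3.2) = 2.27900
T̂_A − T̂_B = 0.36420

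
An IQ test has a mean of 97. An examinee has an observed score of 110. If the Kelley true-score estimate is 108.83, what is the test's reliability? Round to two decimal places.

0.91

T̂ = ρX + (1 − ρ)μ  ⇒  T̂ − μ = ρ(X − μ)
ρ = (T̂ − μ)/(X − μ) = (108.83 − 97) / (110 − 97) = 11.83 / 13.0 = 0.9100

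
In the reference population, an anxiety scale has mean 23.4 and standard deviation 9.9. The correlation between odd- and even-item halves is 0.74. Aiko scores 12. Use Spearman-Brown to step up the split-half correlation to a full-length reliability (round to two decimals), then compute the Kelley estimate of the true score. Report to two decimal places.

Spearman-Brown: ρ = 2r/(1 + r) = 2(0.74)/(1 + 0.74) = 1.480/1.74 = 0.8506 → 0.85
T̂ = ρX + (1 − ρ)μ
  = 0.85 × 12 + 0.15 × 23.4
  = 10.20 + 3.510
  = 13.710
  ≈ 13.71

13.71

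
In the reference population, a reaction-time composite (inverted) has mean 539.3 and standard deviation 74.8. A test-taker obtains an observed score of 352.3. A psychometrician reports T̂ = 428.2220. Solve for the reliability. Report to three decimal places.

0.594

T̂ = ρX + (1 − ρ)μ  ⇒  T̂ − μ = ρ(X − μ)
ρ = (T̂ − μ)/(X − μ) = (428.2220 − 539.3) / (352.3 − 539.3) = -111.0780 / -187.0 = 0.59400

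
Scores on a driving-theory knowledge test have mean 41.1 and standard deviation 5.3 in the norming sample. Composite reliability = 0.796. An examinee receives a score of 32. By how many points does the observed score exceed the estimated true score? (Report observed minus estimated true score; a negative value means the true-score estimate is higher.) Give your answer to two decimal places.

-1.86

Kelley's formula gives T̂ = 0.796·32 + 0.204·41.1 = 25.472 + 8.3844 = 33.8564.
X − T̂ = 32 − 33.856 = -1.856 → -1.86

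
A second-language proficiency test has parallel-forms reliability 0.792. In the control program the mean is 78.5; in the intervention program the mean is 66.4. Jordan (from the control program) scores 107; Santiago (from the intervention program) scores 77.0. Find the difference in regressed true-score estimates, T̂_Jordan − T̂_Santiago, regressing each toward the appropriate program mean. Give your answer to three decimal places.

T̂_Jordan = 0.792(107) + 0.208(78.5) = 101.07200
T̂_Santiago = 0.792(77.0) + 0.208(66.4) = 74.79520
Difference = 101.07200 − 74.79520 = 26.27680

26.277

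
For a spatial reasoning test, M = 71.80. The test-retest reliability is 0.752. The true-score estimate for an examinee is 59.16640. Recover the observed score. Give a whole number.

55

T̂ = ρX + (1 − ρ)μ  ⇒  X = (T̂ − (1 − ρ)μ) / ρ
X = (59.16640 − 0.248 × 71.80) / 0.752 = (59.16640 − 17.80640) / 0.752 = 41.36000 / 0.752 = 55.00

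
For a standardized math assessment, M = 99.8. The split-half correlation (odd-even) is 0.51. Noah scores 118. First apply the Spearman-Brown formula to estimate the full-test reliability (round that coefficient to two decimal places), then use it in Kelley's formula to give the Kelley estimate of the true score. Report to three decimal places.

Spearman-Brown: ρ = 2r/(1 + r) = 2(0.51)/(1 + 0.51) = 1.020/1.51 = 0.6755 → 0.68
T̂ = 0.68(118) + 0.32(99.8) = 80.24 + 31.936 = 112.1760 → 112.176

112.176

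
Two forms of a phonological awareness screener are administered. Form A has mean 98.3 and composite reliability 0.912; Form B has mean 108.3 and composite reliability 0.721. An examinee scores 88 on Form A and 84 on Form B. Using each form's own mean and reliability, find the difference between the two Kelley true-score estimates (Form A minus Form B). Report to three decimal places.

T̂_A = 0.912(88) + 0.088(98.3) = 88.90640
T̂_B = 0.721(84) + 0.279(108.3) = 90.77970
T̂_A − T̂_B = -1.87330

-1.873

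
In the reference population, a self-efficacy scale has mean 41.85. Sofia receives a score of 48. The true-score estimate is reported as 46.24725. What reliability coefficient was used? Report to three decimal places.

T̂ = ρX + (1 − ρ)μ  ⇒  T̂ − μ = ρ(X − μ)
ρ = (T̂ − μ)/(X − μ) = (46.24725 − 41.85) / (48 − 41.85) = 4.39725 / 6.15 = 0.71500

0.715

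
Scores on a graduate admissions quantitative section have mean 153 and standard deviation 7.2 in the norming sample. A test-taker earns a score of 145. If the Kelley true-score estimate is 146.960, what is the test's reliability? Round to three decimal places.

0.755

T̂ = ρX + (1 − ρ)μ  ⇒  T̂ − μ = ρ(X − μ)
ρ = (T̂ − μ)/(X − μ) = (146.960 − 153) / (145 − 153) = -6.040 / -8.0 = 0.75500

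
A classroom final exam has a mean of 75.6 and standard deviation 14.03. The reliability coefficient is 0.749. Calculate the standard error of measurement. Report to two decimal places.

SEM = SD · √(1 − ρ) = 14.03 × √0.251 = 14.03 × 0.5010 = 7.029

7.03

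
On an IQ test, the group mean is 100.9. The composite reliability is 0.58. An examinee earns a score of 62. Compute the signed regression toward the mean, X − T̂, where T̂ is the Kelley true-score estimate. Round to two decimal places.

-16.34

T̂ = ρX + (1 − ρ)μ
  = 0.58 × 62 + 0.42 × 100.9
  = 35.96 + 42.378
  = 78.3380
  ≈ 78.338
X − T̂ = 62 − 78.338 = -16.338 → -16.34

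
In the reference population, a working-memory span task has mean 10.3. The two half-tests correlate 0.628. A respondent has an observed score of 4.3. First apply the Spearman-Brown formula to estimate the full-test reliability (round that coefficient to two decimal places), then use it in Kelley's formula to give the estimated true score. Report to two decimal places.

Spearman-Brown: ρ = 2r/(1 + r) = 2(0.628)/(1 + 0.628) = 1.2560/1.628 = 0.7715 → 0.77
T̂ = ρX + (1 − ρ)μ
  = 0.77 × 4.3 + 0.23 × 10.3
  = 3.311 + 2.369
  = 5.680
  ≈ 5.68

5.68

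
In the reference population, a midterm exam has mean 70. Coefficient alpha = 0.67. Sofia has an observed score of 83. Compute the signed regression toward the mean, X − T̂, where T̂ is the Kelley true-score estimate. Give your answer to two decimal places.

Weight the observed score by reliability and the mean by (1 − reliability): T̂ = 0.67·83 + 0.33·70 = 55.61 + 23.10 = 78.7100.
X − T̂ = 83 − 78.710 = 4.290 → 4.29

4.29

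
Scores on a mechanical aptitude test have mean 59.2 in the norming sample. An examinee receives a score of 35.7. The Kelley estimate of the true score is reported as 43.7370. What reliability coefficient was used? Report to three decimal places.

T̂ = ρX + (1 − ρ)μ  ⇒  T̂ − μ = ρ(X − μ)
ρ = (T̂ − μ)/(X − μ) = (43.7370 − 59.2) / (35.7 − 59.2) = -15.4630 / -23.5 = 0.65800

0.658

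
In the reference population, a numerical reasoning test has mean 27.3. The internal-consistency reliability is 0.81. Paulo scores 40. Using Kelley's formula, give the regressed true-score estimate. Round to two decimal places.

T̂ = 0.81(40) + 0.19(27.3) = 32.40 + 5.187 = 37.587 → 37.59

37.59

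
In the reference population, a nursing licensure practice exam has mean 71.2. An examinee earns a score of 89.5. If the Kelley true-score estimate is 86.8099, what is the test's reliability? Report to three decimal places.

0.853

T̂ = ρX + (1 − ρ)μ  ⇒  T̂ − μ = ρ(X − μ)
ρ = (T̂ − μ)/(X − μ) = (86.8099 − 71.2) / (89.5 − 71.2) = 15.6099 / 18.3 = 0.85300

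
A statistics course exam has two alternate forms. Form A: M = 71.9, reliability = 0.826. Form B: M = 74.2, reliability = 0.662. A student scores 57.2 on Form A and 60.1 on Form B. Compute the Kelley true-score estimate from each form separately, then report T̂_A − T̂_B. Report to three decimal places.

-5.108

T̂_A = 0.826(57.2) + 0.174(71.9) = 59.75780
T̂_B = 0.662(60.1) + 0.338(74.2) = 64.86580
T̂_A − T̂_B = -5.10800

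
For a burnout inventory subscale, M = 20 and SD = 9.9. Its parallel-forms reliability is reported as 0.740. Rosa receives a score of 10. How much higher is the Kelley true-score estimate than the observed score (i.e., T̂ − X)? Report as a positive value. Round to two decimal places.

Kelley's formula gives T̂ = 0.740·10 + 0.260·20 = 7.400 + 5.200 = 12.6000.
T̂ − X = 12.600 − 10 = 2.600 → 2.60

2.60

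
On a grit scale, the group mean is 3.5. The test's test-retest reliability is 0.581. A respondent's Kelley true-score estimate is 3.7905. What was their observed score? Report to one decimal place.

T̂ = ρX + (1 − ρ)μ  ⇒  X = (T̂ − (1 − ρ)μ) / ρ
X = (3.7905 − 0.419 × 3.5) / 0.581 = (3.7905 − 1.4665) / 0.581 = 2.3240 / 0.581 = 4.000

4.0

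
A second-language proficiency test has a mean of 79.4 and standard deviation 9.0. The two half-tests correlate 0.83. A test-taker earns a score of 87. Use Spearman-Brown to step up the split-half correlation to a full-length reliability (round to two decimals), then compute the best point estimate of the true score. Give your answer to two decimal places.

86.32

Spearman-Brown: ρ = 2r/(1 + r) = 2(0.83)/(1 + 0.83) = 1.660/1.83 = 0.9071 → 0.91
Regress the observed score toward the mean by the unreliability: T̂ = 0.91·87 + 0.09·79.4 = 79.17 + 7.146 = 86.316.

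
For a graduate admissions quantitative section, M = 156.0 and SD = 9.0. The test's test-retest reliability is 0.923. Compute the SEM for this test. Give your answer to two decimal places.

SEM = SD · √(1 − ρ) = 9.0 × √0.077 = 9.0 × 0.2775 = 2.497

2.50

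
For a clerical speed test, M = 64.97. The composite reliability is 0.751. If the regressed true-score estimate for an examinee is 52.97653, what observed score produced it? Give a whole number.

T̂ = ρX + (1 − ρ)μ  ⇒  X = (T̂ − (1 − ρ)μ) / ρ
X = (52.97653 − 0.249 × 64.97) / 0.751 = (52.97653 − 16.17753) / 0.751 = 36.79900 / 0.751 = 49.00

49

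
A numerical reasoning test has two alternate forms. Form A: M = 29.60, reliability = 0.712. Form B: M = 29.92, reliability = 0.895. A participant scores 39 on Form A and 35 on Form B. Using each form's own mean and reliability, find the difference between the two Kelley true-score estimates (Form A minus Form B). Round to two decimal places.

1.83

T̂_A = 0.712(39) + 0.288(29.60) = 36.2928
T̂_B = 0.895(35) + 0.105(29.92) = 34.4666
T̂_A − T̂_B = 1.8262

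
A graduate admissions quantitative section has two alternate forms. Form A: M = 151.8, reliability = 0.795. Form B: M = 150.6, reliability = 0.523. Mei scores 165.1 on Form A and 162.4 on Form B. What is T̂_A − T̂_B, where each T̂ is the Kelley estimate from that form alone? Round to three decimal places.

5.602

T̂_A = 0.795(165.1) + 0.205(151.8) = 162.37350
T̂_B = 0.523(162.4) + 0.477(150.6) = 156.77140
T̂_A − T̂_B = 5.60210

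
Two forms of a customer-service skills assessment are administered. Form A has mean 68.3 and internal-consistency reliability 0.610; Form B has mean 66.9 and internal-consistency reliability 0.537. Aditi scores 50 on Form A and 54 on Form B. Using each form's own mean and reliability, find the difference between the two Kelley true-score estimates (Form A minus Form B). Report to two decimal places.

-2.84

T̂_A = 0.610(50) + 0.390(68.3) = 57.1370
T̂_B = 0.537(54) + 0.463(66.9) = 59.9727
T̂_A − T̂_B = -2.8357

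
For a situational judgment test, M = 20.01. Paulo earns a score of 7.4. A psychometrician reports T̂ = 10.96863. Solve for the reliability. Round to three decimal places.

T̂ = ρX + (1 − ρ)μ  ⇒  T̂ − μ = ρ(X − μ)
ρ = (T̂ − μ)/(X − μ) = (10.96863 − 20.01) / (7.4 − 20.01) = -9.04137 / -12.61 = 0.71700

0.717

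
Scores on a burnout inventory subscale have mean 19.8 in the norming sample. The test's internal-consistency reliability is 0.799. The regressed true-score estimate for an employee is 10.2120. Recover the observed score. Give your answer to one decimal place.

7.8

T̂ = ρX + (1 − ρ)μ  ⇒  X = (T̂ − (1 − ρ)μ) / ρ
X = (10.2120 − 0.201 × 19.8) / 0.799 = (10.2120 − 3.9798) / 0.799 = 6.2322 / 0.799 = 7.800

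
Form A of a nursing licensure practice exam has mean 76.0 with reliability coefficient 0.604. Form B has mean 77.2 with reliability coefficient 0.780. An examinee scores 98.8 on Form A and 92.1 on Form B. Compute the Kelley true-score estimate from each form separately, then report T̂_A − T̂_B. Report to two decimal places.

T̂_A = 0.604(98.8) + 0.396(76.0) = 89.7712
T̂_B = 0.780(92.1) + 0.220(77.2) = 88.8220
T̂_A − T̂_B = 0.9492

0.95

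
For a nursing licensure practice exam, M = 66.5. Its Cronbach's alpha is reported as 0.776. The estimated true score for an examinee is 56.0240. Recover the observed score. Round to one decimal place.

53.0

T̂ = ρX + (1 − ρ)μ  ⇒  X = (T̂ − (1 − ρ)μ) / ρ
X = (56.0240 − 0.224 × 66.5) / 0.776 = (56.0240 − 14.8960) / 0.776 = 41.1280 / 0.776 = 53.000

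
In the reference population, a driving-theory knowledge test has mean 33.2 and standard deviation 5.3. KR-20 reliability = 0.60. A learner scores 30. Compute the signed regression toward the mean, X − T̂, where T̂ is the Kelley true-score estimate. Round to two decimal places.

Regress the observed score toward the mean by the unreliability: T̂ = 0.60·30 + 0.40·33.2 = 18.00 + 13.280 = 31.2800.
X − T̂ = 30 − 31.280 = -1.280 → -1.28

-1.28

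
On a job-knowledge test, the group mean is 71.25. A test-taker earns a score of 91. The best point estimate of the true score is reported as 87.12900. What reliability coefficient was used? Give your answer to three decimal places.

0.804

T̂ = ρX + (1 − ρ)μ  ⇒  T̂ − μ = ρ(X − μ)
ρ = (T̂ − μ)/(X − μ) = (87.12900 − 71.25) / (91 − 71.25) = 15.87900 / 19.75 = 0.80400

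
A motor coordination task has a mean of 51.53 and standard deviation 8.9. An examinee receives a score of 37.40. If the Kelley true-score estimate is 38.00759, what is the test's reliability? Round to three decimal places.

0.957

T̂ = ρX + (1 − ρ)μ  ⇒  T̂ − μ = ρ(X − μ)
ρ = (T̂ − μ)/(X − μ) = (38.00759 − 51.53) / (37.40 − 51.53) = -13.52241 / -14.13 = 0.95700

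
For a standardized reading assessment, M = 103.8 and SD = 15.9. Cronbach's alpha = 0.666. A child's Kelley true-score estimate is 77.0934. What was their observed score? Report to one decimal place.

T̂ = ρX + (1 − ρ)μ  ⇒  X = (T̂ − (1 − ρ)μ) / ρ
X = (77.0934 − 0.334 × 103.8) / 0.666 = (77.0934 − 34.6692) / 0.666 = 42.4242 / 0.666 = 63.700

63.7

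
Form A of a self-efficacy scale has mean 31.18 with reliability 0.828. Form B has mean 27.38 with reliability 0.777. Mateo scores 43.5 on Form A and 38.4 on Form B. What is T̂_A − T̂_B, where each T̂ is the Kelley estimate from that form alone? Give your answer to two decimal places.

5.44

T̂_A = 0.828(43.5) + 0.172(31.18) = 41.3810
T̂_B = 0.777(38.4) + 0.223(27.38) = 35.9425
T̂_A − T̂_B = 5.4384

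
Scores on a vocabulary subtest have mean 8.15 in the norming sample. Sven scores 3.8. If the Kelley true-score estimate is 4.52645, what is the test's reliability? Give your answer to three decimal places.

0.833

T̂ = ρX + (1 − ρ)μ  ⇒  T̂ − μ = ρ(X − μ)
ρ = (T̂ − μ)/(X − μ) = (4.52645 − 8.15) / (3.8 − 8.15) = -3.62355 / -4.35 = 0.83300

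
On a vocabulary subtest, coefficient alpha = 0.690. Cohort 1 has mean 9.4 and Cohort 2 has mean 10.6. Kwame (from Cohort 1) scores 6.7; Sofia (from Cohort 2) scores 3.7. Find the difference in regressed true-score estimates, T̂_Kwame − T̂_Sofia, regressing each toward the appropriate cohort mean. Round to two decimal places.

T̂_Kwame = 0.690(6.7) + 0.310(9.4) = 7.5370
T̂_Sofia = 0.690(3.7) + 0.310(10.6) = 5.8390
Difference = 7.5370 − 5.8390 = 1.6980

1.70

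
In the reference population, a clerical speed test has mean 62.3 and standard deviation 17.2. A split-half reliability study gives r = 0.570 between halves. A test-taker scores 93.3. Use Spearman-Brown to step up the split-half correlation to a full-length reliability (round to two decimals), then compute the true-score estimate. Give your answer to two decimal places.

84.93

Spearman-Brown: ρ = 2r/(1 + r) = 2(0.570)/(1 + 0.570) = 1.1400/1.570 = 0.7261 → 0.73
Kelley's formula gives T̂ = 0.73·93.3 + 0.27·62.3 = 68.109 + 16.821 = 84.930.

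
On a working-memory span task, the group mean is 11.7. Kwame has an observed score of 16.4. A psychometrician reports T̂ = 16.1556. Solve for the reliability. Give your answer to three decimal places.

T̂ = ρX + (1 − ρ)μ  ⇒  T̂ − μ = ρ(X − μ)
ρ = (T̂ − μ)/(X − μ) = (16.1556 − 11.7) / (16.4 − 11.7) = 4.4556 / 4.7 = 0.94800

0.948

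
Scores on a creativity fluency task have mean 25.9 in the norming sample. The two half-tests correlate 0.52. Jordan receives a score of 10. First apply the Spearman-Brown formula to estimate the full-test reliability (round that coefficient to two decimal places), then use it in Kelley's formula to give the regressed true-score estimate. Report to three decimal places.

Spearman-Brown: ρ = 2r/(1 + r) = 2(0.52)/(1 + 0.52) = 1.040/1.52 = 0.6842 → 0.68
T̂ = ρX + (1 − ρ)μ
  = 0.68 × 10 + 0.32 × 25.9
  = 6.80 + 8.288
  = 15.0880
  ≈ 15.088

15.088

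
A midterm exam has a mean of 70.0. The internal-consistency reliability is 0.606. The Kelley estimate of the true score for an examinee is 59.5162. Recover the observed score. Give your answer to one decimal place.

52.7

T̂ = ρX + (1 − ρ)μ  ⇒  X = (T̂ − (1 − ρ)μ) / ρ
X = (59.5162 − 0.394 × 70.0) / 0.606 = (59.5162 − 27.5800) / 0.606 = 31.9362 / 0.606 = 52.700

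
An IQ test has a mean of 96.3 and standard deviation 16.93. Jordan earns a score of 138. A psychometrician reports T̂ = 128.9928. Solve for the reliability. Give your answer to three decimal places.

0.784

T̂ = ρX + (1 − ρ)μ  ⇒  T̂ − μ = ρ(X − μ)
ρ = (T̂ − μ)/(X − μ) = (128.9928 − 96.3) / (138 − 96.3) = 32.6928 / 41.7 = 0.78400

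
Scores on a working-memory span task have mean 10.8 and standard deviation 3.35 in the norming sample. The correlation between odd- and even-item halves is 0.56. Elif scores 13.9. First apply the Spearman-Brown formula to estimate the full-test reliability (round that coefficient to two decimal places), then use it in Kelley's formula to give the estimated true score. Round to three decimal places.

Spearman-Brown: ρ = 2r/(1 + r) = 2(0.56)/(1 + 0.56) = 1.120/1.56 = 0.7179 → 0.72
T̂ = 0.72(13.9) + 0.28(10.8) = 10.008 + 3.024 = 13.0320 → 13.032

13.032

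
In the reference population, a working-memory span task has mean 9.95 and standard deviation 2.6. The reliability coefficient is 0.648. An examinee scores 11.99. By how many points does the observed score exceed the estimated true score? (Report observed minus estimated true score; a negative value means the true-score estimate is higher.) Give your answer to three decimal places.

0.718

T̂ = ρX + (1 − ρ)μ
  = 0.648 × 11.99 + 0.352 × 9.95
  = 7.76952 + 3.50240
  = 11.27192
  ≈ 11.2719
X − T̂ = 11.99 − 11.2719 = 0.7181 → 0.718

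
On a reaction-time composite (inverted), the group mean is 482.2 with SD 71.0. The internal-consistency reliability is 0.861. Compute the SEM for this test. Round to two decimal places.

26.47

SEM = SD · √(1 − ρ) = 71.0 × √0.139 = 71.0 × 0.3728 = 26.471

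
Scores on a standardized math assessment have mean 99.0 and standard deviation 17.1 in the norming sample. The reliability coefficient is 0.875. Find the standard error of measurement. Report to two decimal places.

6.05

SEM = SD · √(1 − ρ) = 17.1 × √0.125 = 17.1 × 0.3536 = 6.046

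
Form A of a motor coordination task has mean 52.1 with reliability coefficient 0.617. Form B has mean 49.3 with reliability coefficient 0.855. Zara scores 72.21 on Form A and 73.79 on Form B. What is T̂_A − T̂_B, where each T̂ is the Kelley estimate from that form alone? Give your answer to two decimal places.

T̂_A = 0.617(72.21) + 0.383(52.1) = 64.5079
T̂_B = 0.855(73.79) + 0.145(49.3) = 70.2390
T̂_A − T̂_B = -5.7311

-5.73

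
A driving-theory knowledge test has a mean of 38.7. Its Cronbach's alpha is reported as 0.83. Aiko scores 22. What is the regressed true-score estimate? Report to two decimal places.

T̂ = 0.83(22) + 0.17(38.7) = 18.26 + 6.579 = 24.839 → 24.84

24.84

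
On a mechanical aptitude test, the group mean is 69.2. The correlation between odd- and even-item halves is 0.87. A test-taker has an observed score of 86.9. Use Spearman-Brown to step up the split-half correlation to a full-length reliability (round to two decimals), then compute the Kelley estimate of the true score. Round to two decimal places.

85.66

Spearman-Brown: ρ = 2r/(1 + r) = 2(0.87)/(1 + 0.87) = 1.740/1.87 = 0.9305 → 0.93
Weight the observed score by reliability and the mean by (1 − reliability): T̂ = 0.93·86.9 + 0.07·69.2 = 80.817 + 4.844 = 85.661.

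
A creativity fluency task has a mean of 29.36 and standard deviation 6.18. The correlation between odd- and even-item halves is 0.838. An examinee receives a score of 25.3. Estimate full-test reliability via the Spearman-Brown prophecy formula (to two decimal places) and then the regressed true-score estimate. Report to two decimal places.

25.67

Spearman-Brown: ρ = 2r/(1 + r) = 2(0.838)/(1 + 0.838) = 1.6760/1.838 = 0.9119 → 0.91
T̂ = ρX + (1 − ρ)μ
  = 0.91 × 25.3 + 0.09 × 29.36
  = 23.023 + 2.6424
  = 25.665
  ≈ 25.67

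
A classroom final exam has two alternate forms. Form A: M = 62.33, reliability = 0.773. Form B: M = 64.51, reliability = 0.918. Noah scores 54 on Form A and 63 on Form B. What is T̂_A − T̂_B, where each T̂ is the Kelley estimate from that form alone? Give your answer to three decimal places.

T̂_A = 0.773(54) + 0.227(62.33) = 55.89091
T̂_B = 0.918(63) + 0.082(64.51) = 63.12382
T̂_A − T̂_B = -7.23291

-7.233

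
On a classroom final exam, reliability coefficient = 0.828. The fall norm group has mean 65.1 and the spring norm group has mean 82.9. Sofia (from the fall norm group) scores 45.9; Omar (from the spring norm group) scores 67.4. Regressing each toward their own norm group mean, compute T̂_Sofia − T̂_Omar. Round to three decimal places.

-20.864

T̂_Sofia = 0.828(45.9) + 0.172(65.1) = 49.20240
T̂_Omar = 0.828(67.4) + 0.172(82.9) = 70.06600
Difference = 49.20240 − 70.06600 = -20.86360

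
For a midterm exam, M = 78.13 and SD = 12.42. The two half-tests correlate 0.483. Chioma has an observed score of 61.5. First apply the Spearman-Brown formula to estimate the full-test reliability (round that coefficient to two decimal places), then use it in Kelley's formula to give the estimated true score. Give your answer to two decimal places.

Spearman-Brown: ρ = 2r/(1 + r) = 2(0.483)/(1 + 0.483) = 0.9660/1.483 = 0.6514 → 0.65
T̂ = 0.65(61.5) + 0.35(78.13) = 39.975 + 27.3455 = 67.320 → 67.32

67.32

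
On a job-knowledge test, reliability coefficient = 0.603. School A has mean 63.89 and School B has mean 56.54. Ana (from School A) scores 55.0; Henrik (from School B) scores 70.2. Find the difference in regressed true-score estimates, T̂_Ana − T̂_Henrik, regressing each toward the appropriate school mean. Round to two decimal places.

-6.25

T̂_Ana = 0.603(55.0) + 0.397(63.89) = 58.5293
T̂_Henrik = 0.603(70.2) + 0.397(56.54) = 64.7770
Difference = 58.5293 − 64.7770 = -6.2476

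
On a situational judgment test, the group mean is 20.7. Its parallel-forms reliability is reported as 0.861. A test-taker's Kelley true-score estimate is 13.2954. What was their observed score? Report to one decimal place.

T̂ = ρX + (1 − ρ)μ  ⇒  X = (T̂ − (1 − ρ)μ) / ρ
X = (13.2954 − 0.139 × 20.7) / 0.861 = (13.2954 − 2.8773) / 0.861 = 10.4181 / 0.861 = 12.100

12.1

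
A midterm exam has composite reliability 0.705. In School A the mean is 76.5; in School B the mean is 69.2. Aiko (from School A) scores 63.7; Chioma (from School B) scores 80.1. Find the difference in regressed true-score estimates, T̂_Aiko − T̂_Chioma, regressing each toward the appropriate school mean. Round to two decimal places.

-9.41

T̂_Aiko = 0.705(63.7) + 0.295(76.5) = 67.4760
T̂_Chioma = 0.705(80.1) + 0.295(69.2) = 76.8845
Difference = 67.4760 − 76.8845 = -9.4085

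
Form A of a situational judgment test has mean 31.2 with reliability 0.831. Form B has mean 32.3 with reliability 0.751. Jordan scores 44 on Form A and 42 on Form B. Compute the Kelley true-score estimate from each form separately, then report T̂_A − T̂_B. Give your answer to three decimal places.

T̂_A = 0.831(44) + 0.169(31.2) = 41.83680
T̂_B = 0.751(42) + 0.249(32.3) = 39.58470
T̂_A − T̂_B = 2.25210

2.252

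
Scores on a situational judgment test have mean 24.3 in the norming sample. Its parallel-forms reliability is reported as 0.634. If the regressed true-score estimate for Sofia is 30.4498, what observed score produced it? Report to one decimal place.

34.0

T̂ = ρX + (1 − ρ)μ  ⇒  X = (T̂ − (1 − ρ)μ) / ρ
X = (30.4498 − 0.366 × 24.3) / 0.634 = (30.4498 − 8.8938) / 0.634 = 21.5560 / 0.634 = 34.000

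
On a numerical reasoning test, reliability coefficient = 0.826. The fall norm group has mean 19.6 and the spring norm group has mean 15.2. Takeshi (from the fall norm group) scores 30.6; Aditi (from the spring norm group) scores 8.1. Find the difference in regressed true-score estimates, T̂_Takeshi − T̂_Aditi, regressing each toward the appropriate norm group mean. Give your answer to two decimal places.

19.35

T̂_Takeshi = 0.826(30.6) + 0.174(19.6) = 28.6860
T̂_Aditi = 0.826(8.1) + 0.174(15.2) = 9.3354
Difference = 28.6860 − 9.3354 = 19.3506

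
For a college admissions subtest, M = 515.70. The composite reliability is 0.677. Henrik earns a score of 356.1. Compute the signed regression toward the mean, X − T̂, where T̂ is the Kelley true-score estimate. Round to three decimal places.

-51.551

T̂ = ρX + (1 − ρ)μ
  = 0.677 × 356.1 + 0.323 × 515.70
  = 241.0797 + 166.57110
  = 407.65080
  ≈ 407.6508
X − T̂ = 356.1 − 407.6508 = -51.5508 → -51.551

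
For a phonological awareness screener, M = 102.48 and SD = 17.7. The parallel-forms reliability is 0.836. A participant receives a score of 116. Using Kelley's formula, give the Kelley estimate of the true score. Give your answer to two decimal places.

113.78

T̂ = 0.836(116) + 0.164(102.48) = 96.976 + 16.80672 = 113.783 → 113.78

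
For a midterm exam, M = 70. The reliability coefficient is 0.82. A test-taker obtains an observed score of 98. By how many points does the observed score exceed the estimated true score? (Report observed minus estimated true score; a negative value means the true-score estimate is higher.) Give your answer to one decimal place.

5.0

T̂ = 0.82(98) + 0.18(70) = 80.36 + 12.60 = 92.960 → 92.96
X − T̂ = 98 − 92.96 = 5.04 → 5.0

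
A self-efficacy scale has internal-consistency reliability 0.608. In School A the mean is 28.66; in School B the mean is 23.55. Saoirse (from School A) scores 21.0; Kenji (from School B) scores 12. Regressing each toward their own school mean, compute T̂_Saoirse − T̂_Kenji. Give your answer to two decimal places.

T̂_Saoirse = 0.608(21.0) + 0.392(28.66) = 24.0027
T̂_Kenji = 0.608(12) + 0.392(23.55) = 16.5276
Difference = 24.0027 − 16.5276 = 7.4751

7.48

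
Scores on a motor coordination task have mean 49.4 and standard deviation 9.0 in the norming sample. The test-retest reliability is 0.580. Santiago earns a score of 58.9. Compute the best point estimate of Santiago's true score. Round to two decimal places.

54.91

Weight the observed score by reliability and the mean by (1 − reliability): T̂ = 0.580·58.9 + 0.420·49.4 = 34.1620 + 20.7480 = 54.910.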